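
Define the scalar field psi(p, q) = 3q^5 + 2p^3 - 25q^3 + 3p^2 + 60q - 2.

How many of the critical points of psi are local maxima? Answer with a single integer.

2

psi separates as a function of p plus a function of q, so ∇psi=0 decouples.
∂psi/∂p = 6p(p + 1) = 0 at p ∈ {-1, 0}; ∂psi/∂q = 15(q - 2)(q - 1)(q + 1)(q + 2) = 0 at q ∈ {-2, -1, 1, 2}.
The Hessian is diagonal: diag(psi_pp, psi_qq). Second derivatives: psi_pp(-1)=-6, psi_pp(0)=6; psi_qq(-2)=-180, psi_qq(-1)=90, psi_qq(1)=-90, psi_qq(2)=180.
Local maxima occur where both diagonal entries negative: (-1, -2), (-1, 1). Count: 2.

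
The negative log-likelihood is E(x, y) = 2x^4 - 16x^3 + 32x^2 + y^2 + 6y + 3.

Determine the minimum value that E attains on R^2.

E(x,y) separates as P(x) + Q(y) + 3, so its minimum is min P + min Q + 3.
P'(x) = 8x(x - 4)(x - 2) vanishes at x ∈ {0, 2, 4}; Q'(y) = 2y + 6 vanishes at y ∈ {-3}.
Local minima of P (where P''>0): P(0)=0, P(4)=0. Local minima of Q: Q(-3)=-9.
So the global minimum of E is P(0) + Q(-3) + 3 = 0 − 9 + 3 = -6, attained at (0, -3).

-6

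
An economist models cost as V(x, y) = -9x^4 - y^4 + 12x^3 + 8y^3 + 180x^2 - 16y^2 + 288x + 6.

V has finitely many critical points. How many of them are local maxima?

V separates as a function of x plus a function of y, so ∇V=0 decouples.
∂V/∂x = -36(x - 4)(x + 1)(x + 2) = 0 at x ∈ {-2, -1, 4}; ∂V/∂y = -4y(y - 4)(y - 2) = 0 at y ∈ {0, 2, 4}.
The Hessian is diagonal: diag(V_xx, V_yy). Second derivatives: V_xx(-2)=-216, V_xx(-1)=180, V_xx(4)=-1080; V_yy(0)=-32, V_yy(2)=16, V_yy(4)=-32.
Local maxima occur where both diagonal entries negative: (-2, 0), (-2, 4), (4, 0), (4, 4). Count: 4.

4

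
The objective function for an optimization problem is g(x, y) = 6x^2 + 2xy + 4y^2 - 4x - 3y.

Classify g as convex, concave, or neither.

convex

g is quadratic, so its Hessian is the constant matrix H = [[12, 2], [2, 8]].
det(H) = 92, tr(H) = 20.
det(H) > 0 and tr(H) > 0, so H is positive definite everywhere: convex.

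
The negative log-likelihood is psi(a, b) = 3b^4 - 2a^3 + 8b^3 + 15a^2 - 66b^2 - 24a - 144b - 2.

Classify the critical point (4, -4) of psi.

saddle point

The mixed partial ∂²psi/∂a∂b is 0, so the Hessian at any point is diag(psi_aa, psi_bb) = diag(6(-2a + 5), 12(3b^2 + 4b - 11)).
At (4, -4): H = diag(-18, 252).
The eigenvalues have opposite signs, so H is indefinite: a saddle point.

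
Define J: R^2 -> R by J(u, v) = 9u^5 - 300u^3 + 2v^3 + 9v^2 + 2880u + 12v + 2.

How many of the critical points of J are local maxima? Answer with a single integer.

2

J separates as a function of u plus a function of v, so ∇J=0 decouples.
∂J/∂u = 45(u - 4)(u - 2)(u + 2)(u + 4) = 0 at u ∈ {-4, -2, 2, 4}; ∂J/∂v = 6(v + 1)(v + 2) = 0 at v ∈ {-2, -1}.
The Hessian is diagonal: diag(J_uu, J_vv). Second derivatives: J_uu(-4)=-4320, J_uu(-2)=2160, J_uu(2)=-2160, J_uu(4)=4320; J_vv(-2)=-6, J_vv(-1)=6.
Local maxima occur where both diagonal entries negative: (-4, -2), (2, -2). Count: 2.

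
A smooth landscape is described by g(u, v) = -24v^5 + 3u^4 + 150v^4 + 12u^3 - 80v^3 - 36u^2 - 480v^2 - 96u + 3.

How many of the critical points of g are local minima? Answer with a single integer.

4

g separates as a function of u plus a function of v, so ∇g=0 decouples.
∂g/∂u = 12(u - 2)(u + 1)(u + 4) = 0 at u ∈ {-4, -1, 2}; ∂g/∂v = -120v(v - 4)(v - 2)(v + 1) = 0 at v ∈ {-1, 0, 2, 4}.
The Hessian is diagonal: diag(g_uu, g_vv). Second derivatives: g_uu(-4)=216, g_uu(-1)=-108, g_uu(2)=216; g_vv(-1)=1800, g_vv(0)=-960, g_vv(2)=1440, g_vv(4)=-4800.
Local minima occur where both diagonal entries positive: (-4, -1), (-4, 2), (2, -1), (2, 2). Count: 4.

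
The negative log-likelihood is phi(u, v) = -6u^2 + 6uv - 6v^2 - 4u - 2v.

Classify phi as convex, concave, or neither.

concave

phi is quadratic, so its Hessian is the constant matrix H = [[-12, 6], [6, -12]].
det(H) = 108, tr(H) = -24.
det(H) > 0 and tr(H) < 0, so H is negative definite everywhere: concave.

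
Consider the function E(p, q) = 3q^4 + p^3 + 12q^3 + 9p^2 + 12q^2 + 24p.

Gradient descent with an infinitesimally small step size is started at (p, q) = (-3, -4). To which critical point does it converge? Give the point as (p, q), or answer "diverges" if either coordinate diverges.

E is separable, so gradient descent decouples: p follows -∂E/∂p, q follows -∂E/∂q.
∂E/∂p = 3(p + 2)(p + 4); at p=-3 this is -3, so p increases.
∂E/∂q = 12q(q + 1)(q + 2); at q=-4 this is -288, so q increases.
p converges to its nearest critical value -2 (a local min of the p-part); q converges to -2. The iterate converges to (-2, -2).

(-2, -2)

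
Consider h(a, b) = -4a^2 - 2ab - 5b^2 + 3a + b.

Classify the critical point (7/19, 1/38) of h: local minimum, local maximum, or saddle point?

The Hessian of h is constant: H = [[-8, -2], [-2, -10]].
det(H) = (-8)·(-10) − (-2)² = 76.
det(H) > 0 and tr(H) = -18 < 0, so H is negative definite and the point is a local maximum.

local maximum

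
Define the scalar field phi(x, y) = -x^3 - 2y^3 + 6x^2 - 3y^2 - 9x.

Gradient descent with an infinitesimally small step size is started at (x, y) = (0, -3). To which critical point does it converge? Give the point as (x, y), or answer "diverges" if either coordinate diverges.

(1, -1)

phi is separable, so gradient descent decouples: x follows -∂phi/∂x, y follows -∂phi/∂y.
∂phi/∂x = -3(x - 3)(x - 1); at x=0 this is -9, so x increases.
∂phi/∂y = -6y(y + 1); at y=-3 this is -36, so y increases.
x converges to its nearest critical value 1 (a local min of the x-part); y converges to -1. The iterate converges to (1, -1).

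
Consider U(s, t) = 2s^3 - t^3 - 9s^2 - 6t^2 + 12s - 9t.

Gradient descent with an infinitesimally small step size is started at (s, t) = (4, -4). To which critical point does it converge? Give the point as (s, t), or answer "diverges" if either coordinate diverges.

(2, -3)

U is separable, so gradient descent decouples: s follows -∂U/∂s, t follows -∂U/∂t.
∂U/∂s = 6(s - 2)(s - 1); at s=4 this is 36, so s decreases.
∂U/∂t = -3(t + 1)(t + 3); at t=-4 this is -9, so t increases.
s converges to its nearest critical value 2 (a local min of the s-part); t converges to -3. The iterate converges to (2, -3).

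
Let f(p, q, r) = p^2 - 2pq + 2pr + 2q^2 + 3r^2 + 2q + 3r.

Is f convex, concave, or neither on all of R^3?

f is quadratic, so its Hessian is the constant matrix H = [[2, -2, 2], [-2, 4, 0], [2, 0, 6]].
Leading principal minors: 2, 4, 8.
All positive ⇒ H ≻ 0 ⇒ convex.

convex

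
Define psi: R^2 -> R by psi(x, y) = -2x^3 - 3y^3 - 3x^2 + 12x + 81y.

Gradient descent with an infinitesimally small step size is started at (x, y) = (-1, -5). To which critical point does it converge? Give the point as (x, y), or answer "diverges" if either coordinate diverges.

psi is separable, so gradient descent decouples: x follows -∂psi/∂x, y follows -∂psi/∂y.
∂psi/∂x = -6(x - 1)(x + 2); at x=-1 this is 12, so x decreases.
∂psi/∂y = -9(y - 3)(y + 3); at y=-5 this is -144, so y increases.
x converges to its nearest critical value -2 (a local min of the x-part); y converges to -3. The iterate converges to (-2, -3).

(-2, -3)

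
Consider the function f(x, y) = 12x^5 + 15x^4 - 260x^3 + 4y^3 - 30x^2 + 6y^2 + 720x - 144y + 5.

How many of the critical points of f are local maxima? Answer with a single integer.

f separates as a function of x plus a function of y, so ∇f=0 decouples.
∂f/∂x = 60(x - 3)(x - 1)(x + 1)(x + 4) = 0 at x ∈ {-4, -1, 1, 3}; ∂f/∂y = 12(y - 3)(y + 4) = 0 at y ∈ {-4, 3}.
The Hessian is diagonal: diag(f_xx, f_yy). Second derivatives: f_xx(-4)=-6300, f_xx(-1)=1440, f_xx(1)=-1200, f_xx(3)=3360; f_yy(-4)=-84, f_yy(3)=84.
Local maxima occur where both diagonal entries negative: (-4, -4), (1, -4). Count: 2.

2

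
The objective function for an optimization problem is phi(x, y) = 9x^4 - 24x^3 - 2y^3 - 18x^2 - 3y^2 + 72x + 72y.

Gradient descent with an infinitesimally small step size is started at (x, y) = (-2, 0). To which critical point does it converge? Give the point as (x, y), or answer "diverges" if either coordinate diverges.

phi is separable, so gradient descent decouples: x follows -∂phi/∂x, y follows -∂phi/∂y.
∂phi/∂x = 36(x - 2)(x - 1)(x + 1); at x=-2 this is -432, so x increases.
∂phi/∂y = -6(y - 3)(y + 4); at y=0 this is 72, so y decreases.
x converges to its nearest critical value -1 (a local min of the x-part); y converges to -4. The iterate converges to (-1, -4).

(-1, -4)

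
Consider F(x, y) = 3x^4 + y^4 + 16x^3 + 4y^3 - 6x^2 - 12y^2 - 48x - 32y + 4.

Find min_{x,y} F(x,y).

F(x,y) separates as P(x) + Q(y) + 4, so its minimum is min P + min Q + 4.
P'(x) = 12(x - 1)(x + 1)(x + 4) vanishes at x ∈ {-4, -1, 1}; Q'(y) = 4(y - 2)(y + 1)(y + 4) vanishes at y ∈ {-4, -1, 2}.
Local minima of P (where P''>0): P(-4)=-160, P(1)=-35. Local minima of Q: Q(-4)=-64, Q(2)=-64.
So the global minimum of F is P(-4) + Q(-4) + 4 = -160 − 64 + 4 = -220, attained at (-4, -4).

-220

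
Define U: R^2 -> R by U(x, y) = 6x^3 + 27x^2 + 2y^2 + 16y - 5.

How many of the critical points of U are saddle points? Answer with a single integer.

U separates as a function of x plus a function of y, so ∇U=0 decouples.
∂U/∂x = 18x(x + 3) = 0 at x ∈ {-3, 0}; ∂U/∂y = 4(y + 4) = 0 at y ∈ {-4}.
The Hessian is diagonal: diag(U_xx, U_yy). Second derivatives: U_xx(-3)=-54, U_xx(0)=54; U_yy(-4)=4.
Saddle points occur where the two diagonal entries have opposite signs: (-3, -4). Count: 1.

1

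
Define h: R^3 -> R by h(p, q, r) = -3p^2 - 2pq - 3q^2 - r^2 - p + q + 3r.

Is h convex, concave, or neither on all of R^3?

h is quadratic, so its Hessian is the constant matrix H = [[-6, -2, 0], [-2, -6, 0], [0, 0, -2]].
Leading principal minors: -6, 32, -64.
Signs alternate −, +, − ⇒ H ≺ 0 ⇒ concave.

concave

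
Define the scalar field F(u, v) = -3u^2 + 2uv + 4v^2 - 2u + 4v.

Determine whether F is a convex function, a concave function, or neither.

neither

F is quadratic, so its Hessian is the constant matrix H = [[-6, 2], [2, 8]].
det(H) = -52, tr(H) = 2.
det(H) < 0, so H is indefinite: neither convex nor concave.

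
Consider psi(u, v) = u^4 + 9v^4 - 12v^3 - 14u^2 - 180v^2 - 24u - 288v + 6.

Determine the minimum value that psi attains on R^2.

psi(u,v) separates as P(u) + Q(v) + 6, so its minimum is min P + min Q + 6.
P'(u) = 4(u - 3)(u + 1)(u + 2) vanishes at u ∈ {-2, -1, 3}; Q'(v) = 36(v - 4)(v + 1)(v + 2) vanishes at v ∈ {-2, -1, 4}.
Local minima of P (where P''>0): P(-2)=8, P(3)=-117. Local minima of Q: Q(-2)=96, Q(4)=-2496.
So the global minimum of psi is P(3) + Q(4) + 6 = -117 − 2496 + 6 = -2607, attained at (3, 4).

-2607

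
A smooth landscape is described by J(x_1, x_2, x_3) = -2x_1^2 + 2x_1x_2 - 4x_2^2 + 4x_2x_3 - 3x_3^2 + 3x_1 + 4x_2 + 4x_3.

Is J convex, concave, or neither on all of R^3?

concave

J is quadratic, so its Hessian is the constant matrix H = [[-4, 2, 0], [2, -8, 4], [0, 4, -6]].
Leading principal minors: -4, 28, -104.
Signs alternate −, +, − ⇒ H ≺ 0 ⇒ concave.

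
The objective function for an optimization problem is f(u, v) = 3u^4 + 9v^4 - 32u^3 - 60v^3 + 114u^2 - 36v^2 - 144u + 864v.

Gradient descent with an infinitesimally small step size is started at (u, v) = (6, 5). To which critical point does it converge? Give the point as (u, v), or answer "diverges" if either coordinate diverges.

f is separable, so gradient descent decouples: u follows -∂f/∂u, v follows -∂f/∂v.
∂f/∂u = 12(u - 4)(u - 3)(u - 1); at u=6 this is 360, so u decreases.
∂f/∂v = 36(v - 4)(v - 3)(v + 2); at v=5 this is 504, so v decreases.
u converges to its nearest critical value 4 (a local min of the u-part); v converges to 4. The iterate converges to (4, 4).

(4, 4)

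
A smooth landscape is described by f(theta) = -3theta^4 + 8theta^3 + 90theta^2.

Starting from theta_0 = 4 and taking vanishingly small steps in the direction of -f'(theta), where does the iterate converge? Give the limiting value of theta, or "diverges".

f'(theta) = -12theta(theta - 5)(theta + 3), so f'(4) = 336.
Gradient descent moves in the -f' direction, i.e. theta is decreasing.
The nearest critical point in that direction is theta = 0, where f'' = 180 > 0 (a local minimum). The iterate converges there.

0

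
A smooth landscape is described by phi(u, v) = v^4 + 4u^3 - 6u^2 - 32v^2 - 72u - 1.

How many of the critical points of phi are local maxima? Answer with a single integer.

1

phi separates as a function of u plus a function of v, so ∇phi=0 decouples.
∂phi/∂u = 12(u - 3)(u + 2) = 0 at u ∈ {-2, 3}; ∂phi/∂v = 4v(v - 4)(v + 4) = 0 at v ∈ {-4, 0, 4}.
The Hessian is diagonal: diag(phi_uu, phi_vv). Second derivatives: phi_uu(-2)=-60, phi_uu(3)=60; phi_vv(-4)=128, phi_vv(0)=-64, phi_vv(4)=128.
Local maxima occur where both diagonal entries negative: (-2, 0). Count: 1.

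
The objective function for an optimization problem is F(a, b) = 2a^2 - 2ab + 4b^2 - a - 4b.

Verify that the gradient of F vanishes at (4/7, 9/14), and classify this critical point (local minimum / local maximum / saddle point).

∇F = (4a - 2b - 1, -2a + 8b - 4); substituting (4/7, 9/14) gives ∇F = (0, 0), so (4/7, 9/14) is indeed a critical point.
The Hessian of F is constant: H = [[4, -2], [-2, 8]].
det(H) = 4·8 − (-2)² = 28.
det(H) > 0 and tr(H) = 12 > 0, so H is positive definite and the point is a local minimum.

local minimum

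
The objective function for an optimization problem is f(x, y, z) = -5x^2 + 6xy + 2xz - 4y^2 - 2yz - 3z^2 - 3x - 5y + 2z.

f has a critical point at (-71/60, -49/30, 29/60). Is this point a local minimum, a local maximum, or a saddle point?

The Hessian is constant: H = [[-10, 6, 2], [6, -8, -2], [2, -2, -6]].
Leading principal minors: Δ₁ = -10, Δ₂ = 44, Δ₃ = -240.
The minors alternate sign starting negative (−, +, −), so H is negative definite: a local maximum.

local maximum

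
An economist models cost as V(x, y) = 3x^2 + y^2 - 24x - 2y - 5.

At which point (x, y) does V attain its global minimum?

(4, 1)

V(x,y) separates as P(x) + Q(y) − 5, so its minimum is min P + min Q − 5.
P'(x) = 6x - 24 vanishes at x ∈ {4}; Q'(y) = 2y - 2 vanishes at y ∈ {1}.
Local minima of P (where P''>0): P(4)=-48. Local minima of Q: Q(1)=-1.
So the global minimum of V is P(4) + Q(1) − 5 = -48 − 1 − 5 = -54, attained at (4, 1).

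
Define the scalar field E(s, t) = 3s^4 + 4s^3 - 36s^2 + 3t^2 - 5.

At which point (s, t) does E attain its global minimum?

(-3, 0)

E(s,t) separates as P(s) + Q(t) − 5, so its minimum is min P + min Q − 5.
P'(s) = 12s(s - 2)(s + 3) vanishes at s ∈ {-3, 0, 2}; Q'(t) = 6t vanishes at t ∈ {0}.
Local minima of P (where P''>0): P(-3)=-189, P(2)=-64. Local minima of Q: Q(0)=0.
So the global minimum of E is P(-3) + Q(0) − 5 = -189 + 0 − 5 = -194, attained at (-3, 0).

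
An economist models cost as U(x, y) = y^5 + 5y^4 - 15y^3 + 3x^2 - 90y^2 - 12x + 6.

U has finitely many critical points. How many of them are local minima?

2

U separates as a function of x plus a function of y, so ∇U=0 decouples.
∂U/∂x = 6(x - 2) = 0 at x ∈ {2}; ∂U/∂y = 5y(y - 3)(y + 3)(y + 4) = 0 at y ∈ {-4, -3, 0, 3}.
The Hessian is diagonal: diag(U_xx, U_yy). Second derivatives: U_xx(2)=6; U_yy(-4)=-140, U_yy(-3)=90, U_yy(0)=-180, U_yy(3)=630.
Local minima occur where both diagonal entries positive: (2, -3), (2, 3). Count: 2.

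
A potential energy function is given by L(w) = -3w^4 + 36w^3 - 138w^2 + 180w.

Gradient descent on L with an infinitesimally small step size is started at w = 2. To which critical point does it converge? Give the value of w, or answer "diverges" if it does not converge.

L'(w) = -12(w - 5)(w - 3)(w - 1), so L'(2) = -36.
Gradient descent moves in the -L' direction, i.e. w is increasing.
The nearest critical point in that direction is w = 3, where L'' = 48 > 0 (a local minimum). The iterate converges there.

3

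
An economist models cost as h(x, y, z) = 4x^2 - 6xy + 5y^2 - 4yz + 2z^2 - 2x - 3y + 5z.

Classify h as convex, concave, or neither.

h is quadratic, so its Hessian is the constant matrix H = [[8, -6, 0], [-6, 10, -4], [0, -4, 4]].
Leading principal minors: 8, 44, 48.
All positive ⇒ H ≻ 0 ⇒ convex.

convex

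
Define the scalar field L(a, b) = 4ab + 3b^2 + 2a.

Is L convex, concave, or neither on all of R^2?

neither

L is quadratic, so its Hessian is the constant matrix H = [[0, 4], [4, 6]].
det(H) = -16, tr(H) = 6.
det(H) < 0, so H is indefinite: neither convex nor concave.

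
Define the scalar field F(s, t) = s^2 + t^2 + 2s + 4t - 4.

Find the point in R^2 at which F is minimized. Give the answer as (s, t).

(-1, -2)

F(s,t) separates as P(s) + Q(t) − 4, so its minimum is min P + min Q − 4.
P'(s) = 2s + 2 vanishes at s ∈ {-1}; Q'(t) = 2(t + 2) vanishes at t ∈ {-2}.
Local minima of P (where P''>0): P(-1)=-1. Local minima of Q: Q(-2)=-4.
So the global minimum of F is P(-1) + Q(-2) − 4 = -1 − 4 − 4 = -9, attained at (-1, -2).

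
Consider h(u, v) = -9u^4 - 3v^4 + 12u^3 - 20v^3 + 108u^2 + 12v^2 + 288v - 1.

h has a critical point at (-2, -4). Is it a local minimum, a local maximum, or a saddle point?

The mixed partial ∂²h/∂u∂v is 0, so the Hessian at any point is diag(h_uu, h_vv) = diag(36(-3u^2 + 2u + 6), 12(-3v^2 - 10v + 2)).
At (-2, -4): H = diag(-360, -72).
Both eigenvalues are negative, so H is negative definite: a local maximum.

local maximum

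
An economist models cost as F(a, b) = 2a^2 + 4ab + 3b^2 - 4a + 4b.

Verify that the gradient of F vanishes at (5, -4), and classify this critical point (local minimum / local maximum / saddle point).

∇F = (4a + 4b - 4, 4a + 6b + 4); substituting (5, -4) gives ∇F = (0, 0), so (5, -4) is indeed a critical point.
The Hessian of F is constant: H = [[4, 4], [4, 6]].
det(H) = 4·6 − 4² = 8.
det(H) > 0 and tr(H) = 10 > 0, so H is positive definite and the point is a local minimum.

local minimum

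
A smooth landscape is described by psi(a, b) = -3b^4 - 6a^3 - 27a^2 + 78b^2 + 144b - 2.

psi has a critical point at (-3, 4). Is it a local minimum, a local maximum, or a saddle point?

The mixed partial ∂²psi/∂a∂b is 0, so the Hessian at any point is diag(psi_aa, psi_bb) = diag(-18(2a + 3), 12(-3b^2 + 13)).
At (-3, 4): H = diag(54, -420).
The eigenvalues have opposite signs, so H is indefinite: a saddle point.

saddle point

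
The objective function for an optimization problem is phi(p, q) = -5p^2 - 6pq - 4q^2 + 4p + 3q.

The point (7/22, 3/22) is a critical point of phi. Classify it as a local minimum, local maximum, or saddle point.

The Hessian of phi is constant: H = [[-10, -6], [-6, -8]].
det(H) = (-10)·(-8) − (-6)² = 44.
det(H) > 0 and tr(H) = -18 < 0, so H is negative definite and the point is a local maximum.

local maximum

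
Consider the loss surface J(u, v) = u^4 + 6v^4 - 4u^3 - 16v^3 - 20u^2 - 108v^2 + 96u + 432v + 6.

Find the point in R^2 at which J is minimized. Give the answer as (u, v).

(-3, -3)

J(u,v) separates as P(u) + Q(v) + 6, so its minimum is min P + min Q + 6.
P'(u) = 4(u - 4)(u - 2)(u + 3) vanishes at u ∈ {-3, 2, 4}; Q'(v) = 24(v - 3)(v - 2)(v + 3) vanishes at v ∈ {-3, 2, 3}.
Local minima of P (where P''>0): P(-3)=-279, P(4)=64. Local minima of Q: Q(-3)=-1350, Q(3)=378.
So the global minimum of J is P(-3) + Q(-3) + 6 = -279 − 1350 + 6 = -1623, attained at (-3, -3).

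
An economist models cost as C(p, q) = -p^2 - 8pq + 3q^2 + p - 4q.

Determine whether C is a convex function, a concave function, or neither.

neither

C is quadratic, so its Hessian is the constant matrix H = [[-2, -8], [-8, 6]].
det(H) = -76, tr(H) = 4.
det(H) < 0, so H is indefinite: neither convex nor concave.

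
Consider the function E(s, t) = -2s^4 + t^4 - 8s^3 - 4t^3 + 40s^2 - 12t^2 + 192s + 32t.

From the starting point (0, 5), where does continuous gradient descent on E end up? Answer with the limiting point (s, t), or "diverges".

(-2, 4)

E is separable, so gradient descent decouples: s follows -∂E/∂s, t follows -∂E/∂t.
∂E/∂s = -8(s - 3)(s + 2)(s + 4); at s=0 this is 192, so s decreases.
∂E/∂t = 4(t - 4)(t - 1)(t + 2); at t=5 this is 112, so t decreases.
s converges to its nearest critical value -2 (a local min of the s-part); t converges to 4. The iterate converges to (-2, 4).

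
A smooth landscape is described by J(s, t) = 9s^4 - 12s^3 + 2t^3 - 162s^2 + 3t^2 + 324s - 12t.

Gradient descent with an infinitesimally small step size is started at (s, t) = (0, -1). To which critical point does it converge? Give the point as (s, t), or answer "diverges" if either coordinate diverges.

(-3, 1)

J is separable, so gradient descent decouples: s follows -∂J/∂s, t follows -∂J/∂t.
∂J/∂s = 36(s - 3)(s - 1)(s + 3); at s=0 this is 324, so s decreases.
∂J/∂t = 6(t - 1)(t + 2); at t=-1 this is -12, so t increases.
s converges to its nearest critical value -3 (a local min of the s-part); t converges to 1. The iterate converges to (-3, 1).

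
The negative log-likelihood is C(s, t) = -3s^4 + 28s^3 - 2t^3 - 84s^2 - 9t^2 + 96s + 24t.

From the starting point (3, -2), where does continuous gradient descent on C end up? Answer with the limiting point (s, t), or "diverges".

C is separable, so gradient descent decouples: s follows -∂C/∂s, t follows -∂C/∂t.
∂C/∂s = -12(s - 4)(s - 2)(s - 1); at s=3 this is 24, so s decreases.
∂C/∂t = -6(t - 1)(t + 4); at t=-2 this is 36, so t decreases.
s converges to its nearest critical value 2 (a local min of the s-part); t converges to -4. The iterate converges to (2, -4).

(2, -4)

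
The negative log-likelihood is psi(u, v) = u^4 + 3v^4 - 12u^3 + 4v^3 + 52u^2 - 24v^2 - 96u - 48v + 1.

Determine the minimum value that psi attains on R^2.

psi(u,v) separates as P(u) + Q(v) + 1, so its minimum is min P + min Q + 1.
P'(u) = 4(u - 4)(u - 3)(u - 2) vanishes at u ∈ {2, 3, 4}; Q'(v) = 12(v - 2)(v + 1)(v + 2) vanishes at v ∈ {-2, -1, 2}.
Local minima of P (where P''>0): P(2)=-64, P(4)=-64. Local minima of Q: Q(-2)=16, Q(2)=-112.
So the global minimum of psi is P(2) + Q(2) + 1 = -64 − 112 + 1 = -175, attained at (2, 2).

-175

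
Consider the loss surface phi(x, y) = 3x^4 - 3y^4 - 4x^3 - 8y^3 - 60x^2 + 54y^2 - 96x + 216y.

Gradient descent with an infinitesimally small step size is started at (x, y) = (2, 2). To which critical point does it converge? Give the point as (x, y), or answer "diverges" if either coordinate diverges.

phi is separable, so gradient descent decouples: x follows -∂phi/∂x, y follows -∂phi/∂y.
∂phi/∂x = 12(x - 4)(x + 1)(x + 2); at x=2 this is -288, so x increases.
∂phi/∂y = -12(y - 3)(y + 2)(y + 3); at y=2 this is 240, so y decreases.
x converges to its nearest critical value 4 (a local min of the x-part); y converges to -2. The iterate converges to (4, -2).

(4, -2)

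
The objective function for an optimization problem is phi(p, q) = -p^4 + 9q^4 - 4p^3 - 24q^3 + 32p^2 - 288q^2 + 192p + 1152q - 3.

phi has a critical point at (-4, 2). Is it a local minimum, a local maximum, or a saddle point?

The mixed partial ∂²phi/∂p∂q is 0, so the Hessian at any point is diag(phi_pp, phi_qq) = diag(4(-3p^2 - 6p + 16), 36(3q^2 - 4q - 16)).
At (-4, 2): H = diag(-32, -432).
Both eigenvalues are negative, so H is negative definite: a local maximum.

local maximum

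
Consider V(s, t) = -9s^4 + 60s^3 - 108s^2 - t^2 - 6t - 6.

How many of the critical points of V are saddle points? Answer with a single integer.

1

V separates as a function of s plus a function of t, so ∇V=0 decouples.
∂V/∂s = -36s(s - 3)(s - 2) = 0 at s ∈ {0, 2, 3}; ∂V/∂t = -2(t + 3) = 0 at t ∈ {-3}.
The Hessian is diagonal: diag(V_ss, V_tt). Second derivatives: V_ss(0)=-216, V_ss(2)=72, V_ss(3)=-108; V_tt(-3)=-2.
Saddle points occur where the two diagonal entries have opposite signs: (2, -3). Count: 1.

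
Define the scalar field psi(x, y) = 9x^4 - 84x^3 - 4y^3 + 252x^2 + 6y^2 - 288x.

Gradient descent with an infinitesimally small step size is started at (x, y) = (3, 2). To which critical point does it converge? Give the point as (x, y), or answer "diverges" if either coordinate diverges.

psi is separable, so gradient descent decouples: x follows -∂psi/∂x, y follows -∂psi/∂y.
∂psi/∂x = 36(x - 4)(x - 2)(x - 1); at x=3 this is -72, so x increases.
∂psi/∂y = -12y(y - 1); at y=2 this is -24, so y increases.
The y-coordinate has no critical point in that direction and runs off to infinity.

diverges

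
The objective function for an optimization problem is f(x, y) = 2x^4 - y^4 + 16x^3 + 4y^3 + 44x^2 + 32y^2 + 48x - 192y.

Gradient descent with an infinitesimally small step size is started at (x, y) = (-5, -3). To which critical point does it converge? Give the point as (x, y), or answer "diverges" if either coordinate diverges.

f is separable, so gradient descent decouples: x follows -∂f/∂x, y follows -∂f/∂y.
∂f/∂x = 8(x + 1)(x + 2)(x + 3); at x=-5 this is -192, so x increases.
∂f/∂y = -4(y - 4)(y - 3)(y + 4); at y=-3 this is -168, so y increases.
x converges to its nearest critical value -3 (a local min of the x-part); y converges to 3. The iterate converges to (-3, 3).

(-3, 3)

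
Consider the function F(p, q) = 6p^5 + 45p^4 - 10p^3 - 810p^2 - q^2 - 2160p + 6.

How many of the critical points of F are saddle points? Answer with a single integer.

2

F separates as a function of p plus a function of q, so ∇F=0 decouples.
∂F/∂p = 30(p - 3)(p + 2)(p + 3)(p + 4) = 0 at p ∈ {-4, -3, -2, 3}; ∂F/∂q = -2q = 0 at q ∈ {0}.
The Hessian is diagonal: diag(F_pp, F_qq). Second derivatives: F_pp(-4)=-420, F_pp(-3)=180, F_pp(-2)=-300, F_pp(3)=6300; F_qq(0)=-2.
Saddle points occur where the two diagonal entries have opposite signs: (-3, 0), (3, 0). Count: 2.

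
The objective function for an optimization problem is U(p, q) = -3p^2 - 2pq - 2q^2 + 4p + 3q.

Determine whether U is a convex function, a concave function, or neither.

concave

U is quadratic, so its Hessian is the constant matrix H = [[-6, -2], [-2, -4]].
det(H) = 20, tr(H) = -10.
det(H) > 0 and tr(H) < 0, so H is negative definite everywhere: concave.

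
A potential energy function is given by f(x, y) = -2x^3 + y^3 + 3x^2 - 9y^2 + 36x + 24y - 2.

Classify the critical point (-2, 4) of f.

local minimum

The mixed partial ∂²f/∂x∂y is 0, so the Hessian at any point is diag(f_xx, f_yy) = diag(6(-2x + 1), 6(y - 3)).
At (-2, 4): H = diag(30, 6).
Both eigenvalues are positive, so H is positive definite: a local minimum.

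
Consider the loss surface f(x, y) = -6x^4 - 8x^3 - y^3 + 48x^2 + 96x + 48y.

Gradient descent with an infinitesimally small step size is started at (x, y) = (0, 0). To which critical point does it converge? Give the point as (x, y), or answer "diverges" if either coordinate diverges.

f is separable, so gradient descent decouples: x follows -∂f/∂x, y follows -∂f/∂y.
∂f/∂x = -24(x - 2)(x + 1)(x + 2); at x=0 this is 96, so x decreases.
∂f/∂y = -3(y - 4)(y + 4); at y=0 this is 48, so y decreases.
x converges to its nearest critical value -1 (a local min of the x-part); y converges to -4. The iterate converges to (-1, -4).

(-1, -4)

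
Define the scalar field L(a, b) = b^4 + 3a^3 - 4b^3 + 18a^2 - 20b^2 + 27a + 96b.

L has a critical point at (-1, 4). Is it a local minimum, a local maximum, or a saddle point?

The mixed partial ∂²L/∂a∂b is 0, so the Hessian at any point is diag(L_aa, L_bb) = diag(18(a + 2), 4(3b^2 - 6b - 10)).
At (-1, 4): H = diag(18, 56).
Both eigenvalues are positive, so H is positive definite: a local minimum.

local minimum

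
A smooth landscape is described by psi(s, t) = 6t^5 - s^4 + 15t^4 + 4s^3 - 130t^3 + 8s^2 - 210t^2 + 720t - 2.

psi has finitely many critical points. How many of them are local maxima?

psi separates as a function of s plus a function of t, so ∇psi=0 decouples.
∂psi/∂s = -4s(s - 4)(s + 1) = 0 at s ∈ {-1, 0, 4}; ∂psi/∂t = 30(t - 3)(t - 1)(t + 2)(t + 4) = 0 at t ∈ {-4, -2, 1, 3}.
The Hessian is diagonal: diag(psi_ss, psi_tt). Second derivatives: psi_ss(-1)=-20, psi_ss(0)=16, psi_ss(4)=-80; psi_tt(-4)=-2100, psi_tt(-2)=900, psi_tt(1)=-900, psi_tt(3)=2100.
Local maxima occur where both diagonal entries negative: (-1, -4), (-1, 1), (4, -4), (4, 1). Count: 4.

4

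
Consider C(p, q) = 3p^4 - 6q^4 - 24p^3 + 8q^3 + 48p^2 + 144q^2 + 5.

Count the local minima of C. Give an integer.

C separates as a function of p plus a function of q, so ∇C=0 decouples.
∂C/∂p = 12p(p - 4)(p - 2) = 0 at p ∈ {0, 2, 4}; ∂C/∂q = -24q(q - 4)(q + 3) = 0 at q ∈ {-3, 0, 4}.
The Hessian is diagonal: diag(C_pp, C_qq). Second derivatives: C_pp(0)=96, C_pp(2)=-48, C_pp(4)=96; C_qq(-3)=-504, C_qq(0)=288, C_qq(4)=-672.
Local minima occur where both diagonal entries positive: (0, 0), (4, 0). Count: 2.

2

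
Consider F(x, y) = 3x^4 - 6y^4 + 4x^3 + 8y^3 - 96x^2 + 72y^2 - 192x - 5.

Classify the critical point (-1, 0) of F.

saddle point

The mixed partial ∂²F/∂x∂y is 0, so the Hessian at any point is diag(F_xx, F_yy) = diag(12(3x^2 + 2x - 16), 24(-3y^2 + 2y + 6)).
At (-1, 0): H = diag(-180, 144).
The eigenvalues have opposite signs, so H is indefinite: a saddle point.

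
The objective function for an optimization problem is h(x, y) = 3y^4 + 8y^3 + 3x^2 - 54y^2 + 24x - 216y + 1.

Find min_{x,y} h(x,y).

h(x,y) separates as P(x) + Q(y) + 1, so its minimum is min P + min Q + 1.
P'(x) = 6x + 24 vanishes at x ∈ {-4}; Q'(y) = 12(y - 3)(y + 2)(y + 3) vanishes at y ∈ {-3, -2, 3}.
Local minima of P (where P''>0): P(-4)=-48. Local minima of Q: Q(-3)=189, Q(3)=-675.
So the global minimum of h is P(-4) + Q(3) + 1 = -48 − 675 + 1 = -722, attained at (-4, 3).

-722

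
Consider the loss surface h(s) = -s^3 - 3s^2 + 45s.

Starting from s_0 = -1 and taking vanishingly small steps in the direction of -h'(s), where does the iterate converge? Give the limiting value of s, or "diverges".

-5

h'(s) = -3(s - 3)(s + 5), so h'(-1) = 48.
Gradient descent moves in the -h' direction, i.e. s is decreasing.
The nearest critical point in that direction is s = -5, where h'' = 24 > 0 (a local minimum). The iterate converges there.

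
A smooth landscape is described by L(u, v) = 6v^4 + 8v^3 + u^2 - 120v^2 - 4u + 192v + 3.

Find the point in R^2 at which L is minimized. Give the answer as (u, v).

L(u,v) separates as P(u) + Q(v) + 3, so its minimum is min P + min Q + 3.
P'(u) = 2u - 4 vanishes at u ∈ {2}; Q'(v) = 24(v - 2)(v - 1)(v + 4) vanishes at v ∈ {-4, 1, 2}.
Local minima of P (where P''>0): P(2)=-4. Local minima of Q: Q(-4)=-1664, Q(2)=64.
So the global minimum of L is P(2) + Q(-4) + 3 = -4 − 1664 + 3 = -1665, attained at (2, -4).

(2, -4)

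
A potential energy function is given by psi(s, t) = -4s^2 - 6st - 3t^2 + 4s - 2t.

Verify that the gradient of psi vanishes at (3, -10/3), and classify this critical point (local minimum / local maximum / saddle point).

local maximum

∇psi = (-8s - 6t + 4, -6s - 6t - 2); substituting (3, -10/3) gives ∇psi = (0, 0), so (3, -10/3) is indeed a critical point.
The Hessian of psi is constant: H = [[-8, -6], [-6, -6]].
det(H) = (-8)·(-6) − (-6)² = 12.
det(H) > 0 and tr(H) = -14 < 0, so H is negative definite and the point is a local maximum.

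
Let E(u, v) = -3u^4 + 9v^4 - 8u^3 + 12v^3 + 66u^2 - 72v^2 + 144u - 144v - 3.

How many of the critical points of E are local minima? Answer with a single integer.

2

E separates as a function of u plus a function of v, so ∇E=0 decouples.
∂E/∂u = -12(u - 3)(u + 1)(u + 4) = 0 at u ∈ {-4, -1, 3}; ∂E/∂v = 36(v - 2)(v + 1)(v + 2) = 0 at v ∈ {-2, -1, 2}.
The Hessian is diagonal: diag(E_uu, E_vv). Second derivatives: E_uu(-4)=-252, E_uu(-1)=144, E_uu(3)=-336; E_vv(-2)=144, E_vv(-1)=-108, E_vv(2)=432.
Local minima occur where both diagonal entries positive: (-1, -2), (-1, 2). Count: 2.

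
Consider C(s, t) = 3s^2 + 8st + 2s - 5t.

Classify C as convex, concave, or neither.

neither

C is quadratic, so its Hessian is the constant matrix H = [[6, 8], [8, 0]].
det(H) = -64, tr(H) = 6.
det(H) < 0, so H is indefinite: neither convex nor concave.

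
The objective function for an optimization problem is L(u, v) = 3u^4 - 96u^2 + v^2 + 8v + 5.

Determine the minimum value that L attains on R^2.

-779

L(u,v) separates as P(u) + Q(v) + 5, so its minimum is min P + min Q + 5.
P'(u) = 12u(u - 4)(u + 4) vanishes at u ∈ {-4, 0, 4}; Q'(v) = 2v + 8 vanishes at v ∈ {-4}.
Local minima of P (where P''>0): P(-4)=-768, P(4)=-768. Local minima of Q: Q(-4)=-16.
So the global minimum of L is P(-4) + Q(-4) + 5 = -768 − 16 + 5 = -779, attained at (-4, -4).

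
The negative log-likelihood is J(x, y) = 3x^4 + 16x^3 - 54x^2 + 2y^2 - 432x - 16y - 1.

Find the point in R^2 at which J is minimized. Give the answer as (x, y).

(3, 4)

J(x,y) separates as P(x) + Q(y) − 1, so its minimum is min P + min Q − 1.
P'(x) = 12(x - 3)(x + 3)(x + 4) vanishes at x ∈ {-4, -3, 3}; Q'(y) = 4y - 16 vanishes at y ∈ {4}.
Local minima of P (where P''>0): P(-4)=608, P(3)=-1107. Local minima of Q: Q(4)=-32.
So the global minimum of J is P(3) + Q(4) − 1 = -1107 − 32 − 1 = -1140, attained at (3, 4).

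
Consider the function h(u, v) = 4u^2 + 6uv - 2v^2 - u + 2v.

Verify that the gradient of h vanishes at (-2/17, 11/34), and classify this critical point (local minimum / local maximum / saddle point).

saddle point

∇h = (8u + 6v - 1, 6u - 4v + 2); substituting (-2/17, 11/34) gives ∇h = (0, 0), so (-2/17, 11/34) is indeed a critical point.
The Hessian of h is constant: H = [[8, 6], [6, -4]].
det(H) = 8·(-4) − 6² = -68.
Since det(H) < 0, H is indefinite and the critical point is a saddle point.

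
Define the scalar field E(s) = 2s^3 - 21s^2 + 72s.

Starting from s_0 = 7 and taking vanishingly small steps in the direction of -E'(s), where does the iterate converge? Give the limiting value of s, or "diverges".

4

E'(s) = 6(s - 4)(s - 3), so E'(7) = 72.
Gradient descent moves in the -E' direction, i.e. s is decreasing.
The nearest critical point in that direction is s = 4, where E'' = 6 > 0 (a local minimum). The iterate converges there.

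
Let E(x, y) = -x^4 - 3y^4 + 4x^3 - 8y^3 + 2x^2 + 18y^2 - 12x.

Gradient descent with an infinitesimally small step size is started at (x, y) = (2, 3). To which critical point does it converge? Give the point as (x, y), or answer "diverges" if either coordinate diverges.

diverges

E is separable, so gradient descent decouples: x follows -∂E/∂x, y follows -∂E/∂y.
∂E/∂x = -4(x - 3)(x - 1)(x + 1); at x=2 this is 12, so x decreases.
∂E/∂y = -12y(y - 1)(y + 3); at y=3 this is -432, so y increases.
The y-coordinate has no critical point in that direction and runs off to infinity.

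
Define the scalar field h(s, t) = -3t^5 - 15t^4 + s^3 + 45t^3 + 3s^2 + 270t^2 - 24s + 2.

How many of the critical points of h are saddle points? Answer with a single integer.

h separates as a function of s plus a function of t, so ∇h=0 decouples.
∂h/∂s = 3(s - 2)(s + 4) = 0 at s ∈ {-4, 2}; ∂h/∂t = -15t(t - 3)(t + 3)(t + 4) = 0 at t ∈ {-4, -3, 0, 3}.
The Hessian is diagonal: diag(h_ss, h_tt). Second derivatives: h_ss(-4)=-18, h_ss(2)=18; h_tt(-4)=420, h_tt(-3)=-270, h_tt(0)=540, h_tt(3)=-1890.
Saddle points occur where the two diagonal entries have opposite signs: (-4, -4), (-4, 0), (2, -3), (2, 3). Count: 4.

4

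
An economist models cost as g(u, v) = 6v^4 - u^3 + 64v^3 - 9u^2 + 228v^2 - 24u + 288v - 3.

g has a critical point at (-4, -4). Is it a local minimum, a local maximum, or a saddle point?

local minimum

The mixed partial ∂²g/∂u∂v is 0, so the Hessian at any point is diag(g_uu, g_vv) = diag(-6(u + 3), 24(3v^2 + 16v + 19)).
At (-4, -4): H = diag(6, 72).
Both eigenvalues are positive, so H is positive definite: a local minimum.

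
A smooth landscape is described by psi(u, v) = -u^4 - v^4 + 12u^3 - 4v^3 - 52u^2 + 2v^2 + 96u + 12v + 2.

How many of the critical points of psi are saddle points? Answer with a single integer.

psi separates as a function of u plus a function of v, so ∇psi=0 decouples.
∂psi/∂u = -4(u - 4)(u - 3)(u - 2) = 0 at u ∈ {2, 3, 4}; ∂psi/∂v = -4(v - 1)(v + 1)(v + 3) = 0 at v ∈ {-3, -1, 1}.
The Hessian is diagonal: diag(psi_uu, psi_vv). Second derivatives: psi_uu(2)=-8, psi_uu(3)=4, psi_uu(4)=-8; psi_vv(-3)=-32, psi_vv(-1)=16, psi_vv(1)=-32.
Saddle points occur where the two diagonal entries have opposite signs: (2, -1), (3, -3), (3, 1), (4, -1). Count: 4.

4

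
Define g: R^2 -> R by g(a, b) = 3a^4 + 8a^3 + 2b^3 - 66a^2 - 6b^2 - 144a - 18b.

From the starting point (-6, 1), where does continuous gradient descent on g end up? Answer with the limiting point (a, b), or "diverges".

(-4, 3)

g is separable, so gradient descent decouples: a follows -∂g/∂a, b follows -∂g/∂b.
∂g/∂a = 12(a - 3)(a + 1)(a + 4); at a=-6 this is -1080, so a increases.
∂g/∂b = 6(b - 3)(b + 1); at b=1 this is -24, so b increases.
a converges to its nearest critical value -4 (a local min of the a-part); b converges to 3. The iterate converges to (-4, 3).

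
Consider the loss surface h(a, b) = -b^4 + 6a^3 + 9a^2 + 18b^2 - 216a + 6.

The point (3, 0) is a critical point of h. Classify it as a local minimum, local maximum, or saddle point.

local minimum

The mixed partial ∂²h/∂a∂b is 0, so the Hessian at any point is diag(h_aa, h_bb) = diag(18(2a + 1), 12(-b^2 + 3)).
At (3, 0): H = diag(126, 36).
Both eigenvalues are positive, so H is positive definite: a local minimum.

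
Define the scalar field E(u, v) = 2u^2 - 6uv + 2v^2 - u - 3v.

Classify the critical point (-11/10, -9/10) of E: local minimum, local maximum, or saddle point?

The Hessian of E is constant: H = [[4, -6], [-6, 4]].
det(H) = 4·4 − (-6)² = -20.
Since det(H) < 0, H is indefinite and the critical point is a saddle point.

saddle point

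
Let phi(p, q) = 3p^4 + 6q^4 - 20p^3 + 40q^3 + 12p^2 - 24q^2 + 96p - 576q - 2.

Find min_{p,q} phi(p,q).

-895

phi(p,q) separates as A(p) + B(q) − 2, so its minimum is min A + min B − 2.
A'(p) = 12(p - 4)(p - 2)(p + 1) vanishes at p ∈ {-1, 2, 4}; B'(q) = 24(q - 2)(q + 3)(q + 4) vanishes at q ∈ {-4, -3, 2}.
Local minima of A (where A''>0): A(-1)=-61, A(4)=64. Local minima of B: B(-4)=896, B(2)=-832.
So the global minimum of phi is A(-1) + B(2) − 2 = -61 − 832 − 2 = -895, attained at (-1, 2).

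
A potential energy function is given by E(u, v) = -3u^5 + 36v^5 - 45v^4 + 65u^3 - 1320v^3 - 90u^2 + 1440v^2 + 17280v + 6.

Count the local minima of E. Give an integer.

4

E separates as a function of u plus a function of v, so ∇E=0 decouples.
∂E/∂u = -15u(u - 3)(u - 1)(u + 4) = 0 at u ∈ {-4, 0, 1, 3}; ∂E/∂v = 180(v - 4)(v - 3)(v + 2)(v + 4) = 0 at v ∈ {-4, -2, 3, 4}.
The Hessian is diagonal: diag(E_uu, E_vv). Second derivatives: E_uu(-4)=2100, E_uu(0)=-180, E_uu(1)=150, E_uu(3)=-630; E_vv(-4)=-20160, E_vv(-2)=10800, E_vv(3)=-6300, E_vv(4)=8640.
Local minima occur where both diagonal entries positive: (-4, -2), (-4, 4), (1, -2), (1, 4). Count: 4.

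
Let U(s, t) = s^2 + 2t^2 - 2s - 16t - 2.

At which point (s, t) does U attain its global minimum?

U(s,t) separates as P(s) + Q(t) − 2, so its minimum is min P + min Q − 2.
P'(s) = 2s - 2 vanishes at s ∈ {1}; Q'(t) = 4(t - 4) vanishes at t ∈ {4}.
Local minima of P (where P''>0): P(1)=-1. Local minima of Q: Q(4)=-32.
So the global minimum of U is P(1) + Q(4) − 2 = -1 − 32 − 2 = -35, attained at (1, 4).

(1, 4)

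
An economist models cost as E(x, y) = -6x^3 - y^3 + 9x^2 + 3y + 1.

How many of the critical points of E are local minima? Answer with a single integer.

1

E separates as a function of x plus a function of y, so ∇E=0 decouples.
∂E/∂x = -18x(x - 1) = 0 at x ∈ {0, 1}; ∂E/∂y = -3(y - 1)(y + 1) = 0 at y ∈ {-1, 1}.
The Hessian is diagonal: diag(E_xx, E_yy). Second derivatives: E_xx(0)=18, E_xx(1)=-18; E_yy(-1)=6, E_yy(1)=-6.
Local minima occur where both diagonal entries positive: (0, -1). Count: 1.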